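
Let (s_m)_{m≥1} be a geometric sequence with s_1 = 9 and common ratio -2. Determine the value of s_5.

144

s_m = 9·(-2)^(m-1).
s_5 = 9·(-2)^4 = 144.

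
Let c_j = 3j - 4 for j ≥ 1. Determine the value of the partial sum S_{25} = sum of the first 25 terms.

875

Over j = 1..25: Σj = 325.
Total = (3)·325 + (-4)·25 = 875.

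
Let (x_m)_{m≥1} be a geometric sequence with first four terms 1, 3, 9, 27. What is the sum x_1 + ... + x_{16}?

21523360

Common ratio r = 3.
x_m = 1·3^(m-1).
S = 1·(3^16 - 1)/(3 - 1) = 1·(43046721 - 1)/(2) = 21523360.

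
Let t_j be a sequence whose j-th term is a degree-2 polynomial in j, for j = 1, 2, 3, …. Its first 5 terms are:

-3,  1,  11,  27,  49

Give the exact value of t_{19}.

987

1st diffs: 4, 10, 16, 22.
2nd diffs: 6, 6, 6 (constant).
Newton forward-difference form: t_j = -3 + 4·C(j-1,1) + 6·C(j-1,2).
At j = 19: j-1 = 18, so t_{19} = -3 + 72 + 918 = 987.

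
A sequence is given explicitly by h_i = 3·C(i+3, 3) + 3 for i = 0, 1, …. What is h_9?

663

C(12, 3) = 220, so h_9 = 663.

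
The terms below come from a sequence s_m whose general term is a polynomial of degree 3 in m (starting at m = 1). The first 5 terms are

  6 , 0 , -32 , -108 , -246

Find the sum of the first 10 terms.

1st diffs: -6, -32, -76, -138.
2nd diffs: -26, -44, -62.
3rd diffs: -18, -18 (constant).
Newton forward-difference form: s_m = 6 + (-6)·C(m-1,1) + (-26)·C(m-1,2) + (-18)·C(m-1,3).
Continuing: …, -464, -780, -1212, -1778, …, s_{10} = -2496.
Summing m = 1..10 (10 terms) gives -7110.

-7110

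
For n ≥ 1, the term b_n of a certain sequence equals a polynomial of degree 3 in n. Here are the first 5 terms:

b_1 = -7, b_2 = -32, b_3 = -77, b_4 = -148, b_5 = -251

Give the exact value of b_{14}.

-3608

1st diffs: -25, -45, -71, -103.
2nd diffs: -20, -26, -32.
3rd diffs: -6, -6 (constant).
Newton forward-difference form: b_n = -7 + (-25)·C(n-1,1) + (-20)·C(n-1,2) + (-6)·C(n-1,3).
At n = 14: n-1 = 13, so b_{14} = -7 - 325 - 1560 - 1716 = -3608.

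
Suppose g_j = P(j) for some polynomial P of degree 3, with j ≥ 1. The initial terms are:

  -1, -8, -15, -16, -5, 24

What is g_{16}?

1st diffs: -7, -7, -1, 11, 29.
2nd diffs: 0, 6, 12, 18.
3rd diffs: 6, 6, 6 (constant).
Newton forward-difference form: g_j = -1 + (-7)·C(j-1,1) + 6·C(j-1,3).
At j = 16: j-1 = 15, so g_{16} = -1 - 105 + 2730 = 2624.

2624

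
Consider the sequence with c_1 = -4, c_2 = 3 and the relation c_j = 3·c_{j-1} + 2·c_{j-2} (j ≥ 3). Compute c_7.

Iterate the recurrence:
c_3 = 1; c_4 = 9; c_5 = 29; c_6 = 105; c_7 = 373.

373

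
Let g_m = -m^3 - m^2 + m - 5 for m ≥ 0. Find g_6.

-251

g_6 = -1·6^3 - 1·6^2 + 1·6 - 5 = -251.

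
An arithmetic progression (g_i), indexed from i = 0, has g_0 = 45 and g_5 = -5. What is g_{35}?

-305

Common difference d = (-5 - 45) / (5 - 0) = -10.
g_i = 45 + (i - 0)·(-10).
g_{35} = 45 + 35·(-10) = -305.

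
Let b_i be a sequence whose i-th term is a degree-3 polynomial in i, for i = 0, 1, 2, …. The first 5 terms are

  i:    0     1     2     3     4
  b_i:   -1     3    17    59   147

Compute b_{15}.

9299

1st diffs: 4, 14, 42, 88.
2nd diffs: 10, 28, 46.
3rd diffs: 18, 18 (constant).
Newton forward-difference form: b_i = -1 + 4·C(i,1) + 10·C(i,2) + 18·C(i,3).
At i = 15: i = 15, so b_{15} = -1 + 60 + 1050 + 8190 = 9299.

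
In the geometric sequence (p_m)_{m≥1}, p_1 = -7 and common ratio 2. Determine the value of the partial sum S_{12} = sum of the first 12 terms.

-28665

p_m = (-7)·2^(m-1).
S = (-7)·(2^12 - 1)/(2 - 1) = (-7)·(4096 - 1)/(1) = -28665.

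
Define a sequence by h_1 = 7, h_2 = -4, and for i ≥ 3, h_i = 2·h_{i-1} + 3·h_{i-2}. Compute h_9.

4927

Compute successive terms:
h_3 = 13;  h_4 = 14;  h_5 = 67;  h_6 = 176;  h_7 = 553;  h_8 = 1634;  h_9 = 4927.
(Characteristic roots are 3 and -1.)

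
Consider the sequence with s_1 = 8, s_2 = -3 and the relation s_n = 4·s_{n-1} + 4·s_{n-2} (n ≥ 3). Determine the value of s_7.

8128

Iterate the recurrence:
s_3 = 20; s_4 = 68; s_5 = 352; s_6 = 1680; s_7 = 8128.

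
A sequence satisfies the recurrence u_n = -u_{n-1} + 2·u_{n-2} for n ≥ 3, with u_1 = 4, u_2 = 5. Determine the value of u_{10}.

Step forward from the initial values:
u_3 = 3;  u_4 = 7;  u_5 = -1;  u_6 = 15;  u_7 = -17;  u_8 = 47;  u_9 = -81;  u_{10} = 175.
(Characteristic roots are 1 and -2.)

175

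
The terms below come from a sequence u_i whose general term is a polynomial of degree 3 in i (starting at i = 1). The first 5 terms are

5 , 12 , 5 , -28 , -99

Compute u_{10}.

1st diffs: 7, -7, -33, -71.
2nd diffs: -14, -26, -38.
3rd diffs: -12, -12 (constant).
Newton forward-difference form: u_i = 5 + 7·C(i-1,1) + (-14)·C(i-1,2) + (-12)·C(i-1,3).
At i = 10: i-1 = 9, so u_{10} = 5 + 63 - 504 - 1008 = -1444.

-1444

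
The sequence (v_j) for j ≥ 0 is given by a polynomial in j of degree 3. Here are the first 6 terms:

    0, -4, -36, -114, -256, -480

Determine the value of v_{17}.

1st diffs: -4, -32, -78, -142, -224.
2nd diffs: -28, -46, -64, -82.
3rd diffs: -18, -18, -18 (constant).
So v_j = -3j^3 - 5j^2 + 4j.
Evaluating at j = 17 gives v_{17} = -16116.

-16116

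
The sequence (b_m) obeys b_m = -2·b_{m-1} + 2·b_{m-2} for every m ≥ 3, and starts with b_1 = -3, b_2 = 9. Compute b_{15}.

Step forward from the initial values:
b_3 = -24; b_4 = 66; b_5 = -180; …; b_{12} = 204576; b_{13} = -558912; b_{14} = 1526976; b_{15} = -4171776.

-4171776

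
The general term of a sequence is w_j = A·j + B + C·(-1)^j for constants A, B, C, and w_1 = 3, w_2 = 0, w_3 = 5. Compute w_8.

6

Plug in j = 1, 2, 3: A + B - C = 3; 2A + B + C = 0; 3A + B - C = 5.
Subtracting the first from the second: A + 2C = -3.
Subtracting the second from the third: A - 2C = 5.
Solving: C = -2, A = 1, then B = 0.
Hence w_8 = 1·8 + 0 + (-2)·1 = 6.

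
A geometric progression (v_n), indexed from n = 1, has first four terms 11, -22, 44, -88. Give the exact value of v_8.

-1408

Common ratio r = -2.
v_n = 11·(-2)^(n-1).
v_8 = 11·(-2)^7 = -1408.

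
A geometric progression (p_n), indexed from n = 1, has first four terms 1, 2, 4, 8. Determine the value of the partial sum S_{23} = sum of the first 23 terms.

Common ratio r = 2.
p_n = 1·2^(n-1).
S = 1·(2^23 - 1)/(2 - 1) = 1·(8388608 - 1)/(1) = 8388607.

8388607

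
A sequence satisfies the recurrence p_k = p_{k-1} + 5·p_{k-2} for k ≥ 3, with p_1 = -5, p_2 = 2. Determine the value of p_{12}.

Applying the relation repeatedly:
p_3 = -23  p_4 = -13  p_5 = -128  p_6 = -193  p_7 = -833  p_8 = -1798  p_9 = -5963  p_{10} = -14953  p_{11} = -44768  p_{12} = -119533.

-119533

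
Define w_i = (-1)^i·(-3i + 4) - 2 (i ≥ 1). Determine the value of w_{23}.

(-1)^23 = -1; -3i + 4 at i=23 is -65; so w_{23} = 63.

63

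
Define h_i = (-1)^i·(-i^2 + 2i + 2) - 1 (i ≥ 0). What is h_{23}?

480

(-1)^23 = -1; -i^2 + 2i + 2 at i=23 is -481; so h_{23} = 480.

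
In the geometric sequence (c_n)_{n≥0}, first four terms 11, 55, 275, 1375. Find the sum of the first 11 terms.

Common ratio r = 5.
c_n = 11·5^(n-0).
S = 11·(5^11 - 1)/(5 - 1) = 11·(48828125 - 1)/(4) = 134277341.

134277341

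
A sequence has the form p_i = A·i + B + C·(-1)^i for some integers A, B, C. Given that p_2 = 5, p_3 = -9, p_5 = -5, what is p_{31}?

Plug in i = 2, 3, 5: 2A + B + C = 5; 3A + B - C = -9; 5A + B - C = -5.
Subtracting the first from the second: A - 2C = -14.
Subtracting the second from the third: 2A = 4.
Solving: C = 8, A = 2, then B = -7.
Therefore p_{31} = 62 + (-7) + 8·(-1) = 47.

47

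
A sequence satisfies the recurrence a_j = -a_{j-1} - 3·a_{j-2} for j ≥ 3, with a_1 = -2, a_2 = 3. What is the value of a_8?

Iterate the recurrence:
a_3 = 3;  a_4 = -12;  a_5 = 3;  a_6 = 33;  a_7 = -42;  a_8 = -57.

-57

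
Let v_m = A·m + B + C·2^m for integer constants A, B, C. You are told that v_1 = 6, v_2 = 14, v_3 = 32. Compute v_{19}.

2621400

Write the equations: A + B + 2C = 6; 2A + B + 4C = 14; 3A + B + 8C = 32.
Subtracting the first from the second: A + 2C = 8.
Subtracting the second from the third: A + 4C = 18.
Solving: C = 5, A = -2, then B = -2.
So v_m = -2·m + (-2) + 5·2^m; at m=19 this is 2621400.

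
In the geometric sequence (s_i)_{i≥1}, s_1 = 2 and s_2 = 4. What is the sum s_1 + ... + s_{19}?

Common ratio r = 2.
s_i = 2·2^(i-1).
S = 2·(2^19 - 1)/(2 - 1) = 2·(524288 - 1)/(1) = 1048574.

1048574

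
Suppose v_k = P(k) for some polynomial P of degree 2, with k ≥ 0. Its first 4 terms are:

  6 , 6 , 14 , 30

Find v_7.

1st diffs: 0, 8, 16.
2nd diffs: 8, 8 (constant).
Newton forward-difference form: v_k = 6 + 8·C(k,2).
At k = 7: k = 7, so v_7 = 6 + 168 = 174.

174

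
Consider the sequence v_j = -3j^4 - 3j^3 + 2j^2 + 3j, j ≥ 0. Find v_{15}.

-161505

v_{15} = -3·15^4 - 3·15^3 + 2·15^2 + 3·15 = -161505.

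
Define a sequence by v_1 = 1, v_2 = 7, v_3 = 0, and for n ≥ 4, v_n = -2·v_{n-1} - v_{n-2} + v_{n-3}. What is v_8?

-27

Iterate the recurrence:
v_4 = -6  v_5 = 19  v_6 = -32  v_7 = 39  v_8 = -27.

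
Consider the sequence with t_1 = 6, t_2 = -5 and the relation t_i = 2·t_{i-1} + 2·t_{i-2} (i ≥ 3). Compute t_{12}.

-11104

Step forward from the initial values:
t_3 = 2  t_4 = -6  t_5 = -8  t_6 = -28  t_7 = -72  t_8 = -200  t_9 = -544  t_{10} = -1488  t_{11} = -4064  t_{12} = -11104.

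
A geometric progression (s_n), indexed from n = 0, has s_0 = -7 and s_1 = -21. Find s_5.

Common ratio r = 3.
s_n = (-7)·3^(n-0).
s_5 = (-7)·3^5 = -1701.

-1701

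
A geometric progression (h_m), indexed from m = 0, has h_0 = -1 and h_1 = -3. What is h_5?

Common ratio r = 3.
h_m = (-1)·3^(m-0).
h_5 = (-1)·3^5 = -243.

-243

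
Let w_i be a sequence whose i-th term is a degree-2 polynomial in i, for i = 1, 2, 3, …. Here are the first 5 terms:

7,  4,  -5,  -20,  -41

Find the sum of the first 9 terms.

-549

1st diffs: -3, -9, -15, -21.
2nd diffs: -6, -6, -6 (constant).
Newton forward-difference form: w_i = 7 + (-3)·C(i-1,1) + (-6)·C(i-1,2).
Continuing: -68, -101, -140, -185.
Summing i = 1..9 (9 terms) gives -549.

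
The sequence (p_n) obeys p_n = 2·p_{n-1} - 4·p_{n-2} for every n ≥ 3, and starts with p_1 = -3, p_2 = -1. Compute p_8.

Compute successive terms:
p_3 = 10  p_4 = 24  p_5 = 8  p_6 = -80  p_7 = -192  p_8 = -64.

-64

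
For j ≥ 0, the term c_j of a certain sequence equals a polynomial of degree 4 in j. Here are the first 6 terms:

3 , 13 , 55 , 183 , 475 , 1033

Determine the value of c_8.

1st diffs: 10, 42, 128, 292, 558.
2nd diffs: 32, 86, 164, 266.
3rd diffs: 54, 78, 102.
4th diffs: 24, 24 (constant).
So c_j = j^4 + 3j^3 + 6j + 3.
Evaluating at j = 8 gives c_8 = 5683.

5683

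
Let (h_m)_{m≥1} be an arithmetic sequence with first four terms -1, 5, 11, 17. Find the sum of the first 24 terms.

Common difference d = 6.
h_m = -1 + (m - 1)·6.
h_{24} = 137; S = 24·(-1 + 137)/2 = 1632.

1632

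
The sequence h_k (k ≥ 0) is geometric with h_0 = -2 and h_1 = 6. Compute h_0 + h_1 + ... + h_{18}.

Common ratio r = -3.
h_k = (-2)·(-3)^(k-0).
S = (-2)·((-3)^19 - 1)/(-3 - 1) = (-2)·(-1162261467 - 1)/(-4) = -581130734.

-581130734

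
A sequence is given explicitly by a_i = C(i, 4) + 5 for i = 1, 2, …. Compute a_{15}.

1370

C(15, 4) = 1365, so a_{15} = 1370.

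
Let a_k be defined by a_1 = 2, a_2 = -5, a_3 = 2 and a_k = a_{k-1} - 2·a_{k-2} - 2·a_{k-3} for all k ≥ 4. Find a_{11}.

a_4 = 8  a_5 = 14  a_6 = -6  a_7 = -50  a_8 = -66  a_9 = 46  a_{10} = 278  a_{11} = 318.

318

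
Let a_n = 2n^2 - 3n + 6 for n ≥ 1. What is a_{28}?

1490

a_{28} = 2·28^2 - 3·28 + 6 = 1490.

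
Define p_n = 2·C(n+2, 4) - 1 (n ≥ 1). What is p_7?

251

C(9, 4) = 126, so p_7 = 251.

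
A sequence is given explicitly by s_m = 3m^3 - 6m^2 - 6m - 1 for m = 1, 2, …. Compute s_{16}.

10655

s_{16} = 3·16^3 - 6·16^2 - 6·16 - 1 = 10655.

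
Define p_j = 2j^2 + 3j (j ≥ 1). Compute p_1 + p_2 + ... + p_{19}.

5510

Over j = 1..19: Σj = 190, Σj² = 2470.
Total = (2)·2470 + (3)·190 = 5510.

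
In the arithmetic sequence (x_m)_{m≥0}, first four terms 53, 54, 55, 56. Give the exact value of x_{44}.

Common difference d = 1.
x_m = 53 + (m - 0)·1.
x_{44} = 53 + 44·1 = 97.

97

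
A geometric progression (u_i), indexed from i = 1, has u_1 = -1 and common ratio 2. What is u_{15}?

-16384

u_i = (-1)·2^(i-1).
u_{15} = (-1)·2^14 = -16384.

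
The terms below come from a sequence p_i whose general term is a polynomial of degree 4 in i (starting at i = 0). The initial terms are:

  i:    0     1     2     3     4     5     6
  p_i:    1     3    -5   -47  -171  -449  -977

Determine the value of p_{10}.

1st diffs: 2, -8, -42, -124, -278, -528.
2nd diffs: -10, -34, -82, -154, -250.
3rd diffs: -24, -48, -72, -96.
4th diffs: -24, -24, -24 (constant).
Newton forward-difference form: p_i = 1 + 2·C(i,1) + (-10)·C(i,2) + (-24)·C(i,3) + (-24)·C(i,4).
At i = 10: i = 10, so p_{10} = 1 + 20 - 450 - 2880 - 5040 = -8349.

-8349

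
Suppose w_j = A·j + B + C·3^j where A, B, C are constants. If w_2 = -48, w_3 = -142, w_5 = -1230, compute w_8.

Write the equations: 2A + B + 9C = -48; 3A + B + 27C = -142; 5A + B + 243C = -1230.
Subtracting the first from the second: A + 18C = -94.
Subtracting the second from the third: 2A + 216C = -1088.
Solving: C = -5, A = -4, then B = 5.
Therefore w_8 = -32 + 5 + (-5)·6561 = -32832.

-32832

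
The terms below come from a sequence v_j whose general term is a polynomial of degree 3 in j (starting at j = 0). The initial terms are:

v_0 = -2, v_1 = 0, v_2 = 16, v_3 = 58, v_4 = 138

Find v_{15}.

6958

1st diffs: 2, 16, 42, 80.
2nd diffs: 14, 26, 38.
3rd diffs: 12, 12 (constant).
So v_j = 2j^3 + j^2 - j - 2.
Evaluating at j = 15 gives v_{15} = 6958.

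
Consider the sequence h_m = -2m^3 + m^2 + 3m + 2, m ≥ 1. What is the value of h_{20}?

h_{20} = -2·20^3 + 1·20^2 + 3·20 + 2 = -15538.

-15538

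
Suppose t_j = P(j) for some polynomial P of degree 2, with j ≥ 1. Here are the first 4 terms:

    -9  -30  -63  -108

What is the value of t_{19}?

-2223

1st diffs: -21, -33, -45.
2nd diffs: -12, -12 (constant).
Newton forward-difference form: t_j = -9 + (-21)·C(j-1,1) + (-12)·C(j-1,2).
At j = 19: j-1 = 18, so t_{19} = -9 - 378 - 1836 = -2223.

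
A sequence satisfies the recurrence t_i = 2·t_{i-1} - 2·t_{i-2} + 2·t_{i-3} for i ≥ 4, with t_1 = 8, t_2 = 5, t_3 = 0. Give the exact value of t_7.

32

t_4 = 6  t_5 = 22  t_6 = 32  t_7 = 32.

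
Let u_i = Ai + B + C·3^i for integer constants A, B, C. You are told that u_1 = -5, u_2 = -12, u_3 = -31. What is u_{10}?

Write the equations: A + B + 3C = -5; 2A + B + 9C = -12; 3A + B + 27C = -31.
Subtracting the first from the second: A + 6C = -7.
Subtracting the second from the third: A + 18C = -19.
Solving: C = -1, A = -1, then B = -1.
So u_i = -1·i + (-1) + (-1)·3^i; at i=10 this is -59060.

-59060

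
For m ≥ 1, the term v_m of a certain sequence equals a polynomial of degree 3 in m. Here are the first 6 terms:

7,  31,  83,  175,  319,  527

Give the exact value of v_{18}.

12383

1st diffs: 24, 52, 92, 144, 208.
2nd diffs: 28, 40, 52, 64.
3rd diffs: 12, 12, 12 (constant).
So v_m = 2m^3 + 2m^2 + 4m - 1.
Evaluating at m = 18 gives v_{18} = 12383.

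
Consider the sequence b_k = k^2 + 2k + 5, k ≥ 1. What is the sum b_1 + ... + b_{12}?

866

Over k = 1..12: Σk = 78, Σk² = 650.
Total = (1)·650 + (2)·78 + (5)·12 = 866.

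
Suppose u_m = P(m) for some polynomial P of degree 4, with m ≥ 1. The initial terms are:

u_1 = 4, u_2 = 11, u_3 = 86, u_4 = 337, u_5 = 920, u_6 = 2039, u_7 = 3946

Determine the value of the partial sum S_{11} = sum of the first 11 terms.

69465

1st diffs: 7, 75, 251, 583, 1119, 1907.
2nd diffs: 68, 176, 332, 536, 788.
3rd diffs: 108, 156, 204, 252.
4th diffs: 48, 48, 48 (constant).
So u_m = 2m^4 - 2m^3 - 4m^2 + 3m + 5.
Continuing: 6941, 11372, 17635, 26174.
Summing m = 1..11 (11 terms) gives 69465.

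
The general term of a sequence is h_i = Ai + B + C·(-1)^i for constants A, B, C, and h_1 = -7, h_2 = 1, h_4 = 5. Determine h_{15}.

At i = 1, 2, 4: A + B - C = -7; 2A + B + C = 1; 4A + B + C = 5.
Subtracting the first from the second: A + 2C = 8.
Subtracting the second from the third: 2A = 4.
Solving: C = 3, A = 2, then B = -6.
So h_i = 2·i + (-6) + 3·(-1)^i; at i=15 this is 21.

21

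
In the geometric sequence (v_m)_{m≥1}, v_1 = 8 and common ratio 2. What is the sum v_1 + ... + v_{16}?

524280

v_m = 8·2^(m-1).
S = 8·(2^16 - 1)/(2 - 1) = 8·(65536 - 1)/(1) = 524280.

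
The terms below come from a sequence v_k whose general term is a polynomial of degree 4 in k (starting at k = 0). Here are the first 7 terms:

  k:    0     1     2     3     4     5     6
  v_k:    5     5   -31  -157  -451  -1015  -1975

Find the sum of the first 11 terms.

-34793

1st diffs: 0, -36, -126, -294, -564, -960.
2nd diffs: -36, -90, -168, -270, -396.
3rd diffs: -54, -78, -102, -126.
4th diffs: -24, -24, -24 (constant).
Newton forward-difference form: v_k = 5 + (-36)·C(k,2) + (-54)·C(k,3) + (-24)·C(k,4).
Continuing: -3481, -5707, -8851, -13135.
Summing k = 0..10 (11 terms) gives -34793.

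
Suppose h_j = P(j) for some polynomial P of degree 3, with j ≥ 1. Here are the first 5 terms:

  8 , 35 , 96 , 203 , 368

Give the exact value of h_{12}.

4155

1st diffs: 27, 61, 107, 165.
2nd diffs: 34, 46, 58.
3rd diffs: 12, 12 (constant).
So h_j = 2j^3 + 5j^2 - 2j + 3.
Evaluating at j = 12 gives h_{12} = 4155.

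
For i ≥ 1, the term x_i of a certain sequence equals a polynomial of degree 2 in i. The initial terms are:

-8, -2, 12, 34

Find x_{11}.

1st diffs: 6, 14, 22.
2nd diffs: 8, 8 (constant).
Newton forward-difference form: x_i = -8 + 6·C(i-1,1) + 8·C(i-1,2).
At i = 11: i-1 = 10, so x_{11} = -8 + 60 + 360 = 412.

412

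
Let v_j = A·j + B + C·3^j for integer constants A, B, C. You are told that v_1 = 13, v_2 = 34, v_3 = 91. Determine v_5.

The three given values yield: A + B + 3C = 13; 2A + B + 9C = 34; 3A + B + 27C = 91.
Subtracting the first from the second: A + 6C = 21.
Subtracting the second from the third: A + 18C = 57.
Solving: C = 3, A = 3, then B = 1.
So v_j = 3·j + 1 + 3·3^j; at j=5 this is 745.

745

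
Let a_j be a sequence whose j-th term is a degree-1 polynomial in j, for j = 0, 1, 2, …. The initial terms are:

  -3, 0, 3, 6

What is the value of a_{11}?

30

1st diffs: 3, 3, 3 (constant).
So a_j = 3j - 3.
Evaluating at j = 11 gives a_{11} = 30.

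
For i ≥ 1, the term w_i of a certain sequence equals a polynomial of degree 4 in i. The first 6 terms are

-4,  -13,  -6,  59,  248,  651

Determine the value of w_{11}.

1st diffs: -9, 7, 65, 189, 403.
2nd diffs: 16, 58, 124, 214.
3rd diffs: 42, 66, 90.
4th diffs: 24, 24 (constant).
So w_i = i^4 - 3i^3 + i^2 - 6i + 3.
Evaluating at i = 11 gives w_{11} = 10706.

10706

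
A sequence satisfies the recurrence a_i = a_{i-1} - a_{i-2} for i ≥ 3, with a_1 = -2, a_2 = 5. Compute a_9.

7

Step forward from the initial values:
a_3 = 7  a_4 = 2  a_5 = -5  a_6 = -7  a_7 = -2  a_8 = 5  a_9 = 7.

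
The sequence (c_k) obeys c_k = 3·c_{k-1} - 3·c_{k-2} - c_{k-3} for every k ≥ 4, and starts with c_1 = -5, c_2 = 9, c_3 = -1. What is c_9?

515

Step forward from the initial values:
c_4 = -25; c_5 = -81; c_6 = -167; c_7 = -233; c_8 = -117; c_9 = 515.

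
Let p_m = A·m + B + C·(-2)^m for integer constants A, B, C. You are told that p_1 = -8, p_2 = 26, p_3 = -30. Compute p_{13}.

Plug in m = 1, 2, 3: A + B - 2C = -8; 2A + B + 4C = 26; 3A + B - 8C = -30.
Subtracting the first from the second: A + 6C = 34.
Subtracting the second from the third: A - 12C = -56.
Solving: C = 5, A = 4, then B = -2.
Therefore p_{13} = 52 + (-2) + 5·(-8192) = -40910.

-40910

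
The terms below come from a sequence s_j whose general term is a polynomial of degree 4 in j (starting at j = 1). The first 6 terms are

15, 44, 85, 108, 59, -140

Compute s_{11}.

1st diffs: 29, 41, 23, -49, -199.
2nd diffs: 12, -18, -72, -150.
3rd diffs: -30, -54, -78.
4th diffs: -24, -24 (constant).
So s_j = -j^4 + 5j^3 + j^2 + 6j + 4.
Evaluating at j = 11 gives s_{11} = -7795.

-7795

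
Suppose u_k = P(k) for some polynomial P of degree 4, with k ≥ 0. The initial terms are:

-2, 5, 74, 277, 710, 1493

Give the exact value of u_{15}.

1st diffs: 7, 69, 203, 433, 783.
2nd diffs: 62, 134, 230, 350.
3rd diffs: 72, 96, 120.
4th diffs: 24, 24 (constant).
Newton forward-difference form: u_k = -2 + 7·C(k,1) + 62·C(k,2) + 72·C(k,3) + 24·C(k,4).
At k = 15: k = 15, so u_{15} = -2 + 105 + 6510 + 32760 + 32760 = 72133.

72133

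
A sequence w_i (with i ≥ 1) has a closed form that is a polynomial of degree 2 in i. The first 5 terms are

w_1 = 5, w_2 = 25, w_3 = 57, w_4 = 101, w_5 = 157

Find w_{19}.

1st diffs: 20, 32, 44, 56.
2nd diffs: 12, 12, 12 (constant).
Newton forward-difference form: w_i = 5 + 20·C(i-1,1) + 12·C(i-1,2).
At i = 19: i-1 = 18, so w_{19} = 5 + 360 + 1836 = 2201.

2201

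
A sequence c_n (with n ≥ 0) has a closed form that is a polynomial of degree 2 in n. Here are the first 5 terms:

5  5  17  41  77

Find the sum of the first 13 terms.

1st diffs: 0, 12, 24, 36.
2nd diffs: 12, 12, 12 (constant).
So c_n = 6n^2 - 6n + 5.
Continuing: …, 125, 185, 257, 341, …, c_{12} = 797.
Summing n = 0..12 (13 terms) gives 3497.

3497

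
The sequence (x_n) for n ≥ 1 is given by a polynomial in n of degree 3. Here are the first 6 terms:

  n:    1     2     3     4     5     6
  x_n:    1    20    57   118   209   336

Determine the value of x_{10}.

1324

1st diffs: 19, 37, 61, 91, 127.
2nd diffs: 18, 24, 30, 36.
3rd diffs: 6, 6, 6 (constant).
Newton forward-difference form: x_n = 1 + 19·C(n-1,1) + 18·C(n-1,2) + 6·C(n-1,3).
At n = 10: n-1 = 9, so x_{10} = 1 + 171 + 648 + 504 = 1324.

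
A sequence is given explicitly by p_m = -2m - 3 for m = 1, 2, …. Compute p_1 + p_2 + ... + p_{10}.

-140

Over m = 1..10: Σm = 55.
Total = (-2)·55 + (-3)·10 = -140.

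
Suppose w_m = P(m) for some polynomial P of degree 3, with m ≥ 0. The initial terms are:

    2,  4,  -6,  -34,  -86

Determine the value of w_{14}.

1st diffs: 2, -10, -28, -52.
2nd diffs: -12, -18, -24.
3rd diffs: -6, -6 (constant).
Newton forward-difference form: w_m = 2 + 2·C(m,1) + (-12)·C(m,2) + (-6)·C(m,3).
At m = 14: m = 14, so w_{14} = 2 + 28 - 1092 - 2184 = -3246.

-3246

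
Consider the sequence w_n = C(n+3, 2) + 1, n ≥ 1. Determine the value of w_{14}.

C(17, 2) = 136, so w_{14} = 137.

137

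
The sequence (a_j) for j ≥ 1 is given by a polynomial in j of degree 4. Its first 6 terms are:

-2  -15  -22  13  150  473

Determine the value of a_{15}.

37490

1st diffs: -13, -7, 35, 137, 323.
2nd diffs: 6, 42, 102, 186.
3rd diffs: 36, 60, 84.
4th diffs: 24, 24 (constant).
Newton forward-difference form: a_j = -2 + (-13)·C(j-1,1) + 6·C(j-1,2) + 36·C(j-1,3) + 24·C(j-1,4).
At j = 15: j-1 = 14, so a_{15} = -2 - 182 + 546 + 13104 + 24024 = 37490.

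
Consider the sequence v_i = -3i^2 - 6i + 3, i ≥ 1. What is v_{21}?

v_{21} = -3·21^2 - 6·21 + 3 = -1446.

-1446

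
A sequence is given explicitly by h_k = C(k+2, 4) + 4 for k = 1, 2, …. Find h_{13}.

C(15, 4) = 1365, so h_{13} = 1369.

1369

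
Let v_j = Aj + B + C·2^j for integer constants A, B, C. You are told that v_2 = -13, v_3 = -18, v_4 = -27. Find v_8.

-271

Plug in j = 2, 3, 4: 2A + B + 4C = -13; 3A + B + 8C = -18; 4A + B + 16C = -27.
Subtracting the first from the second: A + 4C = -5.
Subtracting the second from the third: A + 8C = -9.
Solving: C = -1, A = -1, then B = -7.
So v_j = -1·j + (-7) + (-1)·2^j; at j=8 this is -271.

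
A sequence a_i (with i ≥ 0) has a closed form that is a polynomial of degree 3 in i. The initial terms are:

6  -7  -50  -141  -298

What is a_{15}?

-11529

1st diffs: -13, -43, -91, -157.
2nd diffs: -30, -48, -66.
3rd diffs: -18, -18 (constant).
Newton forward-difference form: a_i = 6 + (-13)·C(i,1) + (-30)·C(i,2) + (-18)·C(i,3).
At i = 15: i = 15, so a_{15} = 6 - 195 - 3150 - 8190 = -11529.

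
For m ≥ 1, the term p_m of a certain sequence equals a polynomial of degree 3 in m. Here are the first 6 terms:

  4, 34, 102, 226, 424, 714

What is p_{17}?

15124

1st diffs: 30, 68, 124, 198, 290.
2nd diffs: 38, 56, 74, 92.
3rd diffs: 18, 18, 18 (constant).
So p_m = 3m^3 + m^2 + 6m - 6.
Evaluating at m = 17 gives p_{17} = 15124.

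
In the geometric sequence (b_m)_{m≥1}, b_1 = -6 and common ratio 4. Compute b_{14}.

b_m = (-6)·4^(m-1).
b_{14} = (-6)·4^13 = -402653184.

-402653184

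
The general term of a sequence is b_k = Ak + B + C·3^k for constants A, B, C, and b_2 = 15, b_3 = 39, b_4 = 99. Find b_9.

19731

Plug in k = 2, 3, 4: 2A + B + 9C = 15; 3A + B + 27C = 39; 4A + B + 81C = 99.
Subtracting the first from the second: A + 18C = 24.
Subtracting the second from the third: A + 54C = 60.
Solving: C = 1, A = 6, then B = -6.
Therefore b_9 = 54 + (-6) + 1·19683 = 19731.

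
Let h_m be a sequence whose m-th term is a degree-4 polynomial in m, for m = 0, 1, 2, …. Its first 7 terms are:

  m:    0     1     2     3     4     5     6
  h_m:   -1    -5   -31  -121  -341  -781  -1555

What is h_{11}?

-16105

1st diffs: -4, -26, -90, -220, -440, -774.
2nd diffs: -22, -64, -130, -220, -334.
3rd diffs: -42, -66, -90, -114.
4th diffs: -24, -24, -24 (constant).
So h_m = -m^4 - m^3 - m^2 - m - 1.
Evaluating at m = 11 gives h_{11} = -16105.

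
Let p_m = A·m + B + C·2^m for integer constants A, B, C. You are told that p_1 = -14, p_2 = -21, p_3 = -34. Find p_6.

-205

Plug in m = 1, 2, 3: A + B + 2C = -14; 2A + B + 4C = -21; 3A + B + 8C = -34.
Subtracting the first from the second: A + 2C = -7.
Subtracting the second from the third: A + 4C = -13.
Solving: C = -3, A = -1, then B = -7.
Hence p_6 = -1·6 + (-7) + (-3)·64 = -205.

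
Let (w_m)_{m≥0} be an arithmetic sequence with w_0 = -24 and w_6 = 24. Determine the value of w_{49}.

368

Common difference d = (24 - (-24)) / (6 - 0) = 8.
w_m = -24 + (m - 0)·8.
w_{49} = -24 + 49·8 = 368.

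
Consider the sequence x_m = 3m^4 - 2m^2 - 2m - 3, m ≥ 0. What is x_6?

3801

x_6 = 3·6^4 - 2·6^2 - 2·6 - 3 = 3801.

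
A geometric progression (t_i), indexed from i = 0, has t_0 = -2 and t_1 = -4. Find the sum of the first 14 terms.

Common ratio r = 2.
t_i = (-2)·2^(i-0).
S = (-2)·(2^14 - 1)/(2 - 1) = (-2)·(16384 - 1)/(1) = -32766.

-32766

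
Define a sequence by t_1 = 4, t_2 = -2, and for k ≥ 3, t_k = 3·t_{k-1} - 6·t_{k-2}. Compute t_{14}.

654642

Compute successive terms:
t_3 = -30, t_4 = -78, t_5 = -54, …, t_{11} = -39366, t_{12} = -17982, t_{13} = 182250, t_{14} = 654642.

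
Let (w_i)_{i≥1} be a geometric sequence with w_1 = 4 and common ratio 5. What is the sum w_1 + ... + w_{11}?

48828124

w_i = 4·5^(i-1).
S = 4·(5^11 - 1)/(5 - 1) = 4·(48828125 - 1)/(4) = 48828124.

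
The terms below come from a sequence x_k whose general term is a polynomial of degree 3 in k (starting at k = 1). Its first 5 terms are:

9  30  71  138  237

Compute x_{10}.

1st diffs: 21, 41, 67, 99.
2nd diffs: 20, 26, 32.
3rd diffs: 6, 6 (constant).
Newton forward-difference form: x_k = 9 + 21·C(k-1,1) + 20·C(k-1,2) + 6·C(k-1,3).
At k = 10: k-1 = 9, so x_{10} = 9 + 189 + 720 + 504 = 1422.

1422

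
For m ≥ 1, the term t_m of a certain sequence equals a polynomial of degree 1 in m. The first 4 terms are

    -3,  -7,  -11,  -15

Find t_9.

-35

1st diffs: -4, -4, -4 (constant).
So t_m = -4m + 1.
Evaluating at m = 9 gives t_9 = -35.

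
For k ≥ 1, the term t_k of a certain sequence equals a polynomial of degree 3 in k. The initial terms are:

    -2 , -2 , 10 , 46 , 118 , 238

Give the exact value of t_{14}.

1st diffs: 0, 12, 36, 72, 120.
2nd diffs: 12, 24, 36, 48.
3rd diffs: 12, 12, 12 (constant).
Newton forward-difference form: t_k = -2 + 12·C(k-1,2) + 12·C(k-1,3).
At k = 14: k-1 = 13, so t_{14} = -2 + 936 + 3432 = 4366.

4366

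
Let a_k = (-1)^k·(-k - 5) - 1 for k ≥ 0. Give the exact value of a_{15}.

(-1)^15 = -1; -k - 5 at k=15 is -20; so a_{15} = 19.

19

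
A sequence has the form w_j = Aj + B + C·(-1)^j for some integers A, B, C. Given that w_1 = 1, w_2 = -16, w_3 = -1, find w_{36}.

The three given values yield: A + B - C = 1; 2A + B + C = -16; 3A + B - C = -1.
Subtracting the first from the second: A + 2C = -17.
Subtracting the second from the third: A - 2C = 15.
Solving: C = -8, A = -1, then B = -6.
So w_j = -1·j + (-6) + (-8)·(-1)^j; at j=36 this is -50.

-50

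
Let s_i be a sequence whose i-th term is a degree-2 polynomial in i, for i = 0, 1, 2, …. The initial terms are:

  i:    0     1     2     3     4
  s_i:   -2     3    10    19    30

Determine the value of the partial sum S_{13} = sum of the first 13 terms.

1st diffs: 5, 7, 9, 11.
2nd diffs: 2, 2, 2 (constant).
So s_i = i^2 + 4i - 2.
Continuing: …, 43, 58, 75, 94, …, s_{12} = 190.
Summing i = 0..12 (13 terms) gives 936.

936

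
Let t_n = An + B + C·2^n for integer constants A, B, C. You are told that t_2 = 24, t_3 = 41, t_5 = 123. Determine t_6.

224

Write the equations: 2A + B + 4C = 24; 3A + B + 8C = 41; 5A + B + 32C = 123.
Subtracting the first from the second: A + 4C = 17.
Subtracting the second from the third: 2A + 24C = 82.
Solving: C = 3, A = 5, then B = 2.
Therefore t_6 = 30 + 2 + 3·64 = 224.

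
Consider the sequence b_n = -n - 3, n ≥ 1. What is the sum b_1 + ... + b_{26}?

-429

Over n = 1..26: Σn = 351.
Total = (-1)·351 + (-3)·26 = -429.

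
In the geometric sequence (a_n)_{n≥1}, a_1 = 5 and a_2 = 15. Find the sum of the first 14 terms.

11957420

Common ratio r = 3.
a_n = 5·3^(n-1).
S = 5·(3^14 - 1)/(3 - 1) = 5·(4782969 - 1)/(2) = 11957420.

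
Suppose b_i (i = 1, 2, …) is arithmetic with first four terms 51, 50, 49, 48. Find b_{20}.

Common difference d = -1.
b_i = 51 + (i - 1)·(-1).
b_{20} = 51 + 19·(-1) = 32.

32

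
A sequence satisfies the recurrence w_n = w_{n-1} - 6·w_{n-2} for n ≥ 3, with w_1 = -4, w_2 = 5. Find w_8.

Applying the relation repeatedly:
w_3 = 29; w_4 = -1; w_5 = -175; w_6 = -169; w_7 = 881; w_8 = 1895.

1895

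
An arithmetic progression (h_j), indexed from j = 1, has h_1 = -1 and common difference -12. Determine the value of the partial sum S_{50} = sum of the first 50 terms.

-14750

h_j = -1 + (j - 1)·(-12).
h_{50} = -589; S = 50·(-1 + (-589))/2 = -14750.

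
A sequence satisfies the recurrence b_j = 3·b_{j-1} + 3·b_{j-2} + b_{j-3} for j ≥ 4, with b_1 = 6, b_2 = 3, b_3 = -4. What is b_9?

Compute successive terms:
b_4 = 3  b_5 = 0  b_6 = 5  b_7 = 18  b_8 = 69  b_9 = 266.

266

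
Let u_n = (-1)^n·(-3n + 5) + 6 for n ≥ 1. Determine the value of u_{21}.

64

(-1)^21 = -1; -3n + 5 at n=21 is -58; so u_{21} = 64.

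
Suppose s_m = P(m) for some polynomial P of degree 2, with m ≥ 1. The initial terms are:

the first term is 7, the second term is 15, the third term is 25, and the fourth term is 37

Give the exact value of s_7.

1st diffs: 8, 10, 12.
2nd diffs: 2, 2 (constant).
So s_m = m^2 + 5m + 1.
Evaluating at m = 7 gives s_7 = 85.

85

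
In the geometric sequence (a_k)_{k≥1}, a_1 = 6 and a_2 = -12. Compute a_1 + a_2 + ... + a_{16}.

-131070

Common ratio r = -2.
a_k = 6·(-2)^(k-1).
S = 6·((-2)^16 - 1)/(-2 - 1) = 6·(65536 - 1)/(-3) = -131070.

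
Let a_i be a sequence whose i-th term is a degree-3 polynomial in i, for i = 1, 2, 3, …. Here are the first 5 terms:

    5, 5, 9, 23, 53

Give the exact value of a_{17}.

3845

1st diffs: 0, 4, 14, 30.
2nd diffs: 4, 10, 16.
3rd diffs: 6, 6 (constant).
Newton forward-difference form: a_i = 5 + 4·C(i-1,2) + 6·C(i-1,3).
At i = 17: i-1 = 16, so a_{17} = 5 + 480 + 3360 = 3845.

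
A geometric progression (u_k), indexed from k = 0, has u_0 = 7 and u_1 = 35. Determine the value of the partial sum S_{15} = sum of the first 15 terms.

53405761717

Common ratio r = 5.
u_k = 7·5^(k-0).
S = 7·(5^15 - 1)/(5 - 1) = 7·(30517578125 - 1)/(4) = 53405761717.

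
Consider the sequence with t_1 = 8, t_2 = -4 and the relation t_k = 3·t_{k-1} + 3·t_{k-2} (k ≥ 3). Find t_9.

21708

t_3 = 12; t_4 = 24; t_5 = 108; t_6 = 396; t_7 = 1512; t_8 = 5724; t_9 = 21708.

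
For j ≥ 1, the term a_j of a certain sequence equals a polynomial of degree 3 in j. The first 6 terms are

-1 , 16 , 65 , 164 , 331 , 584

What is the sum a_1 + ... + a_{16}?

1st diffs: 17, 49, 99, 167, 253.
2nd diffs: 32, 50, 68, 86.
3rd diffs: 18, 18, 18 (constant).
Newton forward-difference form: a_j = -1 + 17·C(j-1,1) + 32·C(j-1,2) + 18·C(j-1,3).
Continuing: …, 941, 1420, 2039, 2816, …, a_{16} = 11804.
Summing j = 1..16 (16 terms) gives 52704.

52704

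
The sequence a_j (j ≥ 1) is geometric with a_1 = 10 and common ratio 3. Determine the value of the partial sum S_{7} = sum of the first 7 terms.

a_j = 10·3^(j-1).
S = 10·(3^7 - 1)/(3 - 1) = 10·(2187 - 1)/(2) = 10930.

10930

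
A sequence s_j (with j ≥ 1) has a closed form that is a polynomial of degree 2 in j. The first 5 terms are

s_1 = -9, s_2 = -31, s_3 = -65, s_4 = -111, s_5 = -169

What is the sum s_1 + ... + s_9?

-1881

1st diffs: -22, -34, -46, -58.
2nd diffs: -12, -12, -12 (constant).
Newton forward-difference form: s_j = -9 + (-22)·C(j-1,1) + (-12)·C(j-1,2).
Continuing: -239, -321, -415, -521.
Summing j = 1..9 (9 terms) gives -1881.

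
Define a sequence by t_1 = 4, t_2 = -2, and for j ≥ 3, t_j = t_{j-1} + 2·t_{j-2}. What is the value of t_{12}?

1362

Compute successive terms:
t_3 = 6, t_4 = 2, t_5 = 14, t_6 = 18, t_7 = 46, t_8 = 82, t_9 = 174, t_{10} = 338, t_{11} = 686, t_{12} = 1362.
(Characteristic roots are 2 and -1.)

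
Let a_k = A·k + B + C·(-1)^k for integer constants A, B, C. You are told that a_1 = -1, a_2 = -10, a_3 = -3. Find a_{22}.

-30

Write the equations: A + B - C = -1; 2A + B + C = -10; 3A + B - C = -3.
Subtracting the first from the second: A + 2C = -9.
Subtracting the second from the third: A - 2C = 7.
Solving: C = -4, A = -1, then B = -4.
Hence a_{22} = -1·22 + (-4) + (-4)·1 = -30.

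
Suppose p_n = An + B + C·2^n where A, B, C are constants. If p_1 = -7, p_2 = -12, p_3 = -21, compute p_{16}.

Plug in n = 1, 2, 3: A + B + 2C = -7; 2A + B + 4C = -12; 3A + B + 8C = -21.
Subtracting the first from the second: A + 2C = -5.
Subtracting the second from the third: A + 4C = -9.
Solving: C = -2, A = -1, then B = -2.
Therefore p_{16} = -16 + (-2) + (-2)·65536 = -131090.

-131090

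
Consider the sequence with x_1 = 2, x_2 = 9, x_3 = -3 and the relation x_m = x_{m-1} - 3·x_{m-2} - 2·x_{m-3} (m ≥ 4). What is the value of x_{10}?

Iterate the recurrence:
x_4 = -34  x_5 = -43  x_6 = 65  x_7 = 262  x_8 = 153  x_9 = -763  x_{10} = -1746.

-1746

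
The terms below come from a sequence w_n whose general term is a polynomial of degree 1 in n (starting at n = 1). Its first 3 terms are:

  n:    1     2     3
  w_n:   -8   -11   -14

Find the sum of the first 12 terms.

-294

1st diffs: -3, -3 (constant).
So w_n = -3n - 5.
Continuing: …, -17, -20, -23, -26, …, w_{12} = -41.
Summing n = 1..12 (12 terms) gives -294.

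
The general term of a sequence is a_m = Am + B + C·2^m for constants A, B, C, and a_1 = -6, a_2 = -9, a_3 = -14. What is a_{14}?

The three given values yield: A + B + 2C = -6; 2A + B + 4C = -9; 3A + B + 8C = -14.
Subtracting the first from the second: A + 2C = -3.
Subtracting the second from the third: A + 4C = -5.
Solving: C = -1, A = -1, then B = -3.
Therefore a_{14} = -14 + (-3) + (-1)·16384 = -16401.

-16401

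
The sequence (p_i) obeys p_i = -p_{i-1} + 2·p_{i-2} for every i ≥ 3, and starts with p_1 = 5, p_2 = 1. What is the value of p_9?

Applying the relation repeatedly:
p_3 = 9;  p_4 = -7;  p_5 = 25;  p_6 = -39;  p_7 = 89;  p_8 = -167;  p_9 = 345.
(Characteristic roots are 1 and -2.)

345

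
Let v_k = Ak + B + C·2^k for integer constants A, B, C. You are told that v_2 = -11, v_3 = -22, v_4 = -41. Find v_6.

Write the equations: 2A + B + 4C = -11; 3A + B + 8C = -22; 4A + B + 16C = -41.
Subtracting the first from the second: A + 4C = -11.
Subtracting the second from the third: A + 8C = -19.
Solving: C = -2, A = -3, then B = 3.
Therefore v_6 = -18 + 3 + (-2)·64 = -143.

-143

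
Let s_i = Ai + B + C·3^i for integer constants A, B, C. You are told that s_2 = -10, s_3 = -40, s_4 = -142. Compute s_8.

Plug in i = 2, 3, 4: 2A + B + 9C = -10; 3A + B + 27C = -40; 4A + B + 81C = -142.
Subtracting the first from the second: A + 18C = -30.
Subtracting the second from the third: A + 54C = -102.
Solving: C = -2, A = 6, then B = -4.
Hence s_8 = 6·8 + (-4) + (-2)·6561 = -13078.

-13078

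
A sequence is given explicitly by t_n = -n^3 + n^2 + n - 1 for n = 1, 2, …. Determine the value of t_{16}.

t_{16} = -1·16^3 + 1·16^2 + 1·16 - 1 = -3825.

-3825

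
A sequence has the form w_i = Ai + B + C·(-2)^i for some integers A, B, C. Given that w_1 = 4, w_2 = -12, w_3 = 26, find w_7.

394

Write the equations: A + B - 2C = 4; 2A + B + 4C = -12; 3A + B - 8C = 26.
Subtracting the first from the second: A + 6C = -16.
Subtracting the second from the third: A - 12C = 38.
Solving: C = -3, A = 2, then B = -4.
So w_i = 2·i + (-4) + (-3)·(-2)^i; at i=7 this is 394.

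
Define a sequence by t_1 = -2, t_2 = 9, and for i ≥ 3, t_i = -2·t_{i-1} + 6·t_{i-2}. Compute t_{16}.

Step forward from the initial values:
t_3 = -30  t_4 = 114  t_5 = -408  …  t_{13} = -12807552  t_{14} = 46693824  t_{15} = -170232960  t_{16} = 620628864.

620628864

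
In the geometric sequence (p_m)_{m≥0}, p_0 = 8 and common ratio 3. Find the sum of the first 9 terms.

78728

p_m = 8·3^(m-0).
S = 8·(3^9 - 1)/(3 - 1) = 8·(19683 - 1)/(2) = 78728.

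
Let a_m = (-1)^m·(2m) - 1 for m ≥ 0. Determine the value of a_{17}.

-35

(-1)^17 = -1; 2m at m=17 is 34; so a_{17} = -35.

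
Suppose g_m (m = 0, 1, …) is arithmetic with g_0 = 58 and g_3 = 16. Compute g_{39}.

Common difference d = (16 - 58) / (3 - 0) = -14.
g_m = 58 + (m - 0)·(-14).
g_{39} = 58 + 39·(-14) = -488.

-488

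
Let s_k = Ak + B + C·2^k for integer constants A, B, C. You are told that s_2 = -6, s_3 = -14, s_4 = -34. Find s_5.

Write the equations: 2A + B + 4C = -6; 3A + B + 8C = -14; 4A + B + 16C = -34.
Subtracting the first from the second: A + 4C = -8.
Subtracting the second from the third: A + 8C = -20.
Solving: C = -3, A = 4, then B = -2.
Hence s_5 = 4·5 + (-2) + (-3)·32 = -78.

-78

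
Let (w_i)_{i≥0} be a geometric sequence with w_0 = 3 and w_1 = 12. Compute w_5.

Common ratio r = 4.
w_i = 3·4^(i-0).
w_5 = 3·4^5 = 3072.

3072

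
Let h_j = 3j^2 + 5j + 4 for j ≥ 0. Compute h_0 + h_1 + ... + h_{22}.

Over j = 0..22: Σj = 253, Σj² = 3795.
Total = (3)·3795 + (5)·253 + (4)·23 = 12742.

12742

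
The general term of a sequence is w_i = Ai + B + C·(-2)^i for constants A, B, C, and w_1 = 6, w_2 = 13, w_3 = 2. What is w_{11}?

The three given values yield: A + B - 2C = 6; 2A + B + 4C = 13; 3A + B - 8C = 2.
Subtracting the first from the second: A + 6C = 7.
Subtracting the second from the third: A - 12C = -11.
Solving: C = 1, A = 1, then B = 7.
Therefore w_{11} = 11 + 7 + 1·(-2048) = -2030.

-2030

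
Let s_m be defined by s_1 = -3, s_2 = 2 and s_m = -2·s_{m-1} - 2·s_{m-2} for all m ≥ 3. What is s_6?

s_3 = 2, s_4 = -8, s_5 = 12, s_6 = -8.

-8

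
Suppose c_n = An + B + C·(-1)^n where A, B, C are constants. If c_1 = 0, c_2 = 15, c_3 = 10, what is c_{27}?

At n = 1, 2, 3: A + B - C = 0; 2A + B + C = 15; 3A + B - C = 10.
Subtracting the first from the second: A + 2C = 15.
Subtracting the second from the third: A - 2C = -5.
Solving: C = 5, A = 5, then B = 0.
So c_n = 5·n + 0 + 5·(-1)^n; at n=27 this is 130.

130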